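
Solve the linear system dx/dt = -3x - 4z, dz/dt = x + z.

Coefficient matrix A = [[-3, -4], [1, 1]].
Characteristic polynomial det(A - λI) = λ^2 + 2λ + 1 = 0.
Single eigenvalue λ = -1 with algebraic multiplicity 2.
Eigenvector v = (2,-1); generalized eigenvector w with (A-λI)w=v is (-3,1).
General solution: e^(-t)[C_1·v + C_2·(t·v + w)].

x(t) = 2C_1e^(-t) + 2C_2te^(-t) - 3C_2e^(-t), z(t) = -C_1e^(-t) - C_2te^(-t) + C_2e^(-t)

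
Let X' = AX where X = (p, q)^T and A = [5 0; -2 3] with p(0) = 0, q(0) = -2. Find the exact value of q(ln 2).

A = [[5,0],[-2,3]]; eigenvalues λ = 3, 5.
Eigenvectors: (0,-1) for λ=3, (1,-1) for λ=5.
From the initial condition, c_1 = 2, c_2 = 0.
q(ln 2) = (2)(2^3)(-1) + (0)(2^5)(-1) = -16.

-16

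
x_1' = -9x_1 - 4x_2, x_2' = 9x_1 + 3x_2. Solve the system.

x_1(t) = 2C_1e^(-3t) + 2C_2te^(-3t) + C_2e^(-3t), x_2(t) = -3C_1e^(-3t) - 3C_2te^(-3t) - 2C_2e^(-3t)

Coefficient matrix A = [[-9, -4], [9, 3]].
Characteristic polynomial det(A - λI) = λ^2 + 6λ + 9 = 0.
Single eigenvalue λ = -3 with algebraic multiplicity 2.
Eigenvector v = (2,-3); generalized eigenvector w with (A-λI)w=v is (1,-2).
General solution: e^(-3t)[C_1·v + C_2·(t·v + w)].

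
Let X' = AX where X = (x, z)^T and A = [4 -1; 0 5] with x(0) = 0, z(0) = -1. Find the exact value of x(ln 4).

768

A = [[4,-1],[0,5]]; eigenvalues λ = 4, 5.
Eigenvectors: (-1,0) for λ=4, (-1,1) for λ=5.
From the initial condition, c_1 = 1, c_2 = -1.
x(ln 4) = (1)(4^4)(-1) + (-1)(4^5)(-1) = 768.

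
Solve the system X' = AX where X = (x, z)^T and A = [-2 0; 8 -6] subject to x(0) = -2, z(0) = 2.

Coefficient matrix A = [[-2, 0], [8, -6]].
Characteristic polynomial det(A - λI) = λ^2 + 8λ + 12 = 0.
Eigenvalues λ = -6, -2.
For λ=-6: (A-λI) row 1 is [4, 0], so an eigenvector is (0, -1).
For λ=-2: (A-λI) row 2 is [8, -4], so an eigenvector is (-1, -2).
General solution: c_1e^(-6t)(0,-1) + c_2e^(-2t)(-1,-2).
Applying x(0)=-2, z(0)=2 gives c_1=-6, c_2=2.

x(t) = -2e^(-2t), z(t) = -4e^(-2t) + 6e^(-6t)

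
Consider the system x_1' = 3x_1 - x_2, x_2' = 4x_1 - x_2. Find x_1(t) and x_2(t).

Coefficient matrix A = [[3, -1], [4, -1]].
Characteristic polynomial det(A - λI) = λ^2 - 2λ + 1 = 0.
Single eigenvalue λ = 1 with algebraic multiplicity 2.
Eigenvector v = (1,2); generalized eigenvector w with (A-λI)w=v is (0,-1).
General solution: e^(t)[c_1·v + c_2·(t·v + w)].

x_1(t) = c_1e^(t) + c_2te^(t), x_2(t) = 2c_1e^(t) + 2c_2te^(t) - c_2e^(t)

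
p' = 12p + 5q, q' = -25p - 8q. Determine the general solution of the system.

Coefficient matrix A = [[12, 5], [-25, -8]].
Characteristic polynomial det(A - λI) = λ^2 - 4λ + 29 = 0.
Eigenvalues λ = 2 ± 5i (complex conjugate pair).
For λ=2+5i: an eigenvector is (-1,2) - i(0,1) = (-1, 2 - i).
A real fundamental pair from Re and Im of e^((2+5i)t)v: X_1 = e^(2t)(cos(5t)·(-1,2) + sin(5t)·(0,1)), X_2 = e^(2t)(sin(5t)·(-1,2) - cos(5t)·(0,1)).
General solution: c_1X_1 + c_2X_2.

p(t) = -c_1e^(2t)cos(5t) - c_2e^(2t)sin(5t), q(t) = c_1e^(2t)sin(5t) + 2c_1e^(2t)cos(5t) + 2c_2e^(2t)sin(5t) - c_2e^(2t)cos(5t)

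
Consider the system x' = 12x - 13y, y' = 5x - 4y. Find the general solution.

x(t) = 3C_1e^(4t)sin(t) + 2C_1e^(4t)cos(t) + 2C_2e^(4t)sin(t) - 3C_2e^(4t)cos(t), y(t) = 2C_1e^(4t)sin(t) + C_1e^(4t)cos(t) + C_2e^(4t)sin(t) - 2C_2e^(4t)cos(t)

Coefficient matrix A = [[12, -13], [5, -4]].
Characteristic polynomial det(A - λI) = λ^2 - 8λ + 17 = 0.
Eigenvalues λ = 4 ± i (complex conjugate pair).
For λ=4+i: an eigenvector is (2,1) - i(3,2) = (2 - 3i, 1 - 2i).
A real fundamental pair from Re and Im of e^((4+i)t)v: X_1 = e^(4t)(cos(t)·(2,1) + sin(t)·(3,2)), X_2 = e^(4t)(sin(t)·(2,1) - cos(t)·(3,2)).
General solution: C_1X_1 + C_2X_2.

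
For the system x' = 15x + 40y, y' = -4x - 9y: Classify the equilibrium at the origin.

unstable spiral

A = [[15,40],[-4,-9]]; det(A-λI) = λ^2 - 6λ + 25.
λ = 3 ± 4i: positive real part.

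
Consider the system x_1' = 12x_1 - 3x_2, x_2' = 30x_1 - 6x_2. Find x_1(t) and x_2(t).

Coefficient matrix A = [[12, -3], [30, -6]].
Characteristic polynomial det(A - λI) = λ^2 - 6λ + 18 = 0.
Eigenvalues λ = 3 ± 3i (complex conjugate pair).
For λ=3+3i: an eigenvector is (0,1) - i(-1,-3) = (0 + i, 1 + 3i).
A real fundamental pair from Re and Im of e^((3+3i)t)v: X_1 = e^(3t)(cos(3t)·(0,1) + sin(3t)·(-1,-3)), X_2 = e^(3t)(sin(3t)·(0,1) - cos(3t)·(-1,-3)).
General solution: c_1X_1 + c_2X_2.

x_1(t) = -c_1e^(3t)sin(3t) + c_2e^(3t)cos(3t), x_2(t) = -3c_1e^(3t)sin(3t) + c_1e^(3t)cos(3t) + c_2e^(3t)sin(3t) + 3c_2e^(3t)cos(3t)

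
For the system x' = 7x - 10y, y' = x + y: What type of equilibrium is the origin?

unstable spiral

A = [[7,-10],[1,1]]; det(A-λI) = λ^2 - 8λ + 17.
λ = 4 ± i: positive real part.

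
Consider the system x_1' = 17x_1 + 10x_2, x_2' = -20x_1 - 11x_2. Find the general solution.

x_1(t) = -K_1e^(3t)sin(2t) + 2K_1e^(3t)cos(2t) + 2K_2e^(3t)sin(2t) + K_2e^(3t)cos(2t), x_2(t) = K_1e^(3t)sin(2t) - 3K_1e^(3t)cos(2t) - 3K_2e^(3t)sin(2t) - K_2e^(3t)cos(2t)

Coefficient matrix A = [[17, 10], [-20, -11]].
Characteristic polynomial det(A - λI) = λ^2 - 6λ + 13 = 0.
Eigenvalues λ = 3 ± 2i (complex conjugate pair).
For λ=3+2i: an eigenvector is (2,-3) - i(-1,1) = (2 + i, -3 - i).
A real fundamental pair from Re and Im of e^((3+2i)t)v: X_1 = e^(3t)(cos(2t)·(2,-3) + sin(2t)·(-1,1)), X_2 = e^(3t)(sin(2t)·(2,-3) - cos(2t)·(-1,1)).
General solution: K_1X_1 + K_2X_2.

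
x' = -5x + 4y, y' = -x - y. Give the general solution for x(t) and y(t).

Coefficient matrix A = [[-5, 4], [-1, -1]].
Characteristic polynomial det(A - λI) = λ^2 + 6λ + 9 = 0.
Single eigenvalue λ = -3 with algebraic multiplicity 2.
Eigenvector v = (2,1); generalized eigenvector w with (A-λI)w=v is (-3,-1).
General solution: e^(-3t)[c_1·v + c_2·(t·v + w)].

x(t) = 2c_1e^(-3t) + 2c_2te^(-3t) - 3c_2e^(-3t), y(t) = c_1e^(-3t) + c_2te^(-3t) - c_2e^(-3t)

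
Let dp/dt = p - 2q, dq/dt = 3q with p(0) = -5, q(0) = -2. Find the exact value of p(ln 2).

2

A = [[1,-2],[0,3]]; eigenvalues λ = 3, 1.
Eigenvectors: (1,-1) for λ=3, (1,0) for λ=1.
From the initial condition, c_1 = 2, c_2 = -7.
p(ln 2) = (2)(2^3)(1) + (-7)(2^1)(1) = 2.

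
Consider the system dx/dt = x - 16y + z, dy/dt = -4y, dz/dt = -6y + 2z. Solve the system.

Coefficient matrix A = [[1, -16, 1], [0, -4, 0], [0, -6, 2]].
det(A - λI) = 0 gives eigenvalues λ = 1, 2, -4.
For λ=1: eigenvector (1,0,0).
For λ=2: eigenvector (1,0,1).
For λ=-4: eigenvector (3,1,1).
General solution: K_1e^(t)(1,0,0) + K_2e^(2t)(1,0,1) + K_3e^(-4t)(3,1,1).

x(t) = K_1e^(t) + K_2e^(2t) + 3K_3e^(-4t), y(t) = K_3e^(-4t), z(t) = K_2e^(2t) + K_3e^(-4t)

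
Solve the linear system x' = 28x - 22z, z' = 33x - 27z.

x(t) = -2K_1e^(-5t) - K_2e^(6t), z(t) = -3K_1e^(-5t) - K_2e^(6t)

Coefficient matrix A = [[28, -22], [33, -27]].
Characteristic polynomial det(A - λI) = λ^2 - λ - 30 = 0.
Eigenvalues λ = -5, 6.
For λ=-5: (A-λI) row 1 is [33, -22], so an eigenvector is (-2, -3).
For λ=6: (A-λI) row 1 is [22, -22], so an eigenvector is (-1, -1).
General solution: K_1e^(-5t)(-2,-3) + K_2e^(6t)(-1,-1).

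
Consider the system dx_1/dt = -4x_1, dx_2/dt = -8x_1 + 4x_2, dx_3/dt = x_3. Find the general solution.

x_1(t) = K_1e^(-4t), x_2(t) = K_1e^(-4t) + K_3e^(4t), x_3(t) = K_2e^(t)

Coefficient matrix A = [[-4, 0, 0], [-8, 4, 0], [0, 0, 1]].
det(A - λI) = 0 gives eigenvalues λ = -4, 1, 4.
For λ=-4: eigenvector (1,1,0).
For λ=1: eigenvector (0,0,1).
For λ=4: eigenvector (0,1,0).
General solution: K_1e^(-4t)(1,1,0) + K_2e^(t)(0,0,1) + K_3e^(4t)(0,1,0).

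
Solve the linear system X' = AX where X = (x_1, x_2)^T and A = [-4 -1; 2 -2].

x_1(t) = -C_1e^(-3t)cos(t) - C_2e^(-3t)sin(t), x_2(t) = -C_1e^(-3t)sin(t) + C_1e^(-3t)cos(t) + C_2e^(-3t)sin(t) + C_2e^(-3t)cos(t)

Coefficient matrix A = [[-4, -1], [2, -2]].
Characteristic polynomial det(A - λI) = λ^2 + 6λ + 10 = 0.
Eigenvalues λ = -3 ± i (complex conjugate pair).
For λ=-3+i: an eigenvector is (-1,1) - i(0,-1) = (-1, 1 + i).
A real fundamental pair from Re and Im of e^((-3+i)t)v: X_1 = e^(-3t)(cos(t)·(-1,1) + sin(t)·(0,-1)), X_2 = e^(-3t)(sin(t)·(-1,1) - cos(t)·(0,-1)).
General solution: C_1X_1 + C_2X_2.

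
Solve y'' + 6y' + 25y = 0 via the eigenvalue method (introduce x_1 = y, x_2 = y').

y(t) = c_1e^(-3t)cos(4t) + c_2e^(-3t)sin(4t)

Let x_1 = y, x_2 = y'. Then x_1' = x_2 and x_2' = -25x_1 - 6x_2.
A = [[0,1],[-25,-6]]; det(A-λI) = λ^2 + 6λ + 25.
Eigenvalues λ = -3 ± 4i.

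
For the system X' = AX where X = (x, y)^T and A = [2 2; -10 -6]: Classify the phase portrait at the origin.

A = [[2,2],[-10,-6]]; det(A-λI) = λ^2 + 4λ + 8.
λ = -2 ± 2i: negative real part.

stable spiral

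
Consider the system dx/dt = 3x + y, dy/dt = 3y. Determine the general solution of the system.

Coefficient matrix A = [[3, 1], [0, 3]].
Characteristic polynomial det(A - λI) = λ^2 - 6λ + 9 = 0.
Single eigenvalue λ = 3 with algebraic multiplicity 2.
Eigenvector v = (1,0); generalized eigenvector w with (A-λI)w=v is (-2,1).
General solution: e^(3t)[K_1·v + K_2·(t·v + w)].

x(t) = K_1e^(3t) + K_2te^(3t) - 2K_2e^(3t), y(t) = K_2e^(3t)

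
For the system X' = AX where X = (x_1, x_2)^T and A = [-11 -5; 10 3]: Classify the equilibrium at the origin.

stable spiral

A = [[-11,-5],[10,3]]; det(A-λI) = λ^2 + 8λ + 17.
λ = -4 ± i: negative real part.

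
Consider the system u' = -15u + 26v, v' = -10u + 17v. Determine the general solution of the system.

u(t) = 3C_1e^(t)sin(2t) - 2C_1e^(t)cos(2t) - 2C_2e^(t)sin(2t) - 3C_2e^(t)cos(2t), v(t) = 2C_1e^(t)sin(2t) - C_1e^(t)cos(2t) - C_2e^(t)sin(2t) - 2C_2e^(t)cos(2t)

Coefficient matrix A = [[-15, 26], [-10, 17]].
Characteristic polynomial det(A - λI) = λ^2 - 2λ + 5 = 0.
Eigenvalues λ = 1 ± 2i (complex conjugate pair).
For λ=1+2i: an eigenvector is (-2,-1) - i(3,2) = (-2 - 3i, -1 - 2i).
A real fundamental pair from Re and Im of e^((1+2i)t)v: X_1 = e^(t)(cos(2t)·(-2,-1) + sin(2t)·(3,2)), X_2 = e^(t)(sin(2t)·(-2,-1) - cos(2t)·(3,2)).
General solution: C_1X_1 + C_2X_2.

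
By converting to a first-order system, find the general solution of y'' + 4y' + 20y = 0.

Let x_1 = y, x_2 = y'. Then x_1' = x_2 and x_2' = -20x_1 - 4x_2.
A = [[0,1],[-20,-4]]; det(A-λI) = λ^2 + 4λ + 20.
Eigenvalues λ = -2 ± 4i.

y(t) = c_1e^(-2t)cos(4t) + c_2e^(-2t)sin(4t)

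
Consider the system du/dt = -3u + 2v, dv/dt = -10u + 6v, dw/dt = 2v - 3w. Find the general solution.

u(t) = C_1e^(t) + 2C_2e^(2t), v(t) = 2C_1e^(t) + 5C_2e^(2t), w(t) = C_1e^(t) + 2C_2e^(2t) + C_3e^(-3t)

Coefficient matrix A = [[-3, 2, 0], [-10, 6, 0], [0, 2, -3]].
det(A - λI) = 0 gives eigenvalues λ = 1, 2, -3.
For λ=1: eigenvector (1,2,1).
For λ=2: eigenvector (2,5,2).
For λ=-3: eigenvector (0,0,1).
General solution: C_1e^(t)(1,2,1) + C_2e^(2t)(2,5,2) + C_3e^(-3t)(0,0,1).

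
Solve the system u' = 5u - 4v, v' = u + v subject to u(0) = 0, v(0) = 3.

u(t) = -12te^(3t), v(t) = -6te^(3t) + 3e^(3t)

Coefficient matrix A = [[5, -4], [1, 1]].
Characteristic polynomial det(A - λI) = λ^2 - 6λ + 9 = 0.
Single eigenvalue λ = 3 with algebraic multiplicity 2.
Eigenvector v = (2,1); generalized eigenvector w with (A-λI)w=v is (3,1).
General solution: e^(3t)[c_1·v + c_2·(t·v + w)].
Applying u(0)=0, v(0)=3 gives c_1=9, c_2=-6.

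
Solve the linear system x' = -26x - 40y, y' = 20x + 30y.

Coefficient matrix A = [[-26, -40], [20, 30]].
Characteristic polynomial det(A - λI) = λ^2 - 4λ + 20 = 0.
Eigenvalues λ = 2 ± 4i (complex conjugate pair).
For λ=2+4i: an eigenvector is (-1,1) - i(-3,2) = (-1 + 3i, 1 - 2i).
A real fundamental pair from Re and Im of e^((2+4i)t)v: X_1 = e^(2t)(cos(4t)·(-1,1) + sin(4t)·(-3,2)), X_2 = e^(2t)(sin(4t)·(-1,1) - cos(4t)·(-3,2)).
General solution: c_1X_1 + c_2X_2.

x(t) = -3c_1e^(2t)sin(4t) - c_1e^(2t)cos(4t) - c_2e^(2t)sin(4t) + 3c_2e^(2t)cos(4t), y(t) = 2c_1e^(2t)sin(4t) + c_1e^(2t)cos(4t) + c_2e^(2t)sin(4t) - 2c_2e^(2t)cos(4t)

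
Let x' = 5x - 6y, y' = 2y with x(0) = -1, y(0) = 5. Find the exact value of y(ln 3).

45

A = [[5,-6],[0,2]]; eigenvalues λ = 2, 5.
Eigenvectors: (-2,-1) for λ=2, (1,0) for λ=5.
From the initial condition, c_1 = -5, c_2 = -11.
y(ln 3) = (-5)(3^2)(-1) + (-11)(3^5)(0) = 45.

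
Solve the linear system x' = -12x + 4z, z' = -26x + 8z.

x(t) = -C_1e^(-2t)sin(2t) - C_1e^(-2t)cos(2t) - C_2e^(-2t)sin(2t) + C_2e^(-2t)cos(2t), z(t) = -2C_1e^(-2t)sin(2t) - 3C_1e^(-2t)cos(2t) - 3C_2e^(-2t)sin(2t) + 2C_2e^(-2t)cos(2t)

Coefficient matrix A = [[-12, 4], [-26, 8]].
Characteristic polynomial det(A - λI) = λ^2 + 4λ + 8 = 0.
Eigenvalues λ = -2 ± 2i (complex conjugate pair).
For λ=-2+2i: an eigenvector is (-1,-3) - i(-1,-2) = (-1 + i, -3 + 2i).
A real fundamental pair from Re and Im of e^((-2+2i)t)v: X_1 = e^(-2t)(cos(2t)·(-1,-3) + sin(2t)·(-1,-2)), X_2 = e^(-2t)(sin(2t)·(-1,-3) - cos(2t)·(-1,-2)).
General solution: C_1X_1 + C_2X_2.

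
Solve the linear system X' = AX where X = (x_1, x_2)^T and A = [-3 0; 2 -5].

Coefficient matrix A = [[-3, 0], [2, -5]].
Characteristic polynomial det(A - λI) = λ^2 + 8λ + 15 = 0.
Eigenvalues λ = -3, -5.
For λ=-3: (A-λI) row 2 is [2, -2], so an eigenvector is (1, 1).
For λ=-5: (A-λI) row 1 is [2, 0], so an eigenvector is (0, -1).
General solution: C_1e^(-3t)(1,1) + C_2e^(-5t)(0,-1).

x_1(t) = C_1e^(-3t), x_2(t) = C_1e^(-3t) - C_2e^(-5t)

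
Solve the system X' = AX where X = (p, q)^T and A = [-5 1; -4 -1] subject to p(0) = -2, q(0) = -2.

p(t) = 2te^(-3t) - 2e^(-3t), q(t) = 4te^(-3t) - 2e^(-3t)

Coefficient matrix A = [[-5, 1], [-4, -1]].
Characteristic polynomial det(A - λI) = λ^2 + 6λ + 9 = 0.
Single eigenvalue λ = -3 with algebraic multiplicity 2.
Eigenvector v = (1,2); generalized eigenvector w with (A-λI)w=v is (-1,-1).
General solution: e^(-3t)[K_1·v + K_2·(t·v + w)].
Applying p(0)=-2, q(0)=-2 gives K_1=0, K_2=2.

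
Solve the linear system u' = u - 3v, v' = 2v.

Coefficient matrix A = [[1, -3], [0, 2]].
Characteristic polynomial det(A - λI) = λ^2 - 3λ + 2 = 0.
Eigenvalues λ = 1, 2.
For λ=1: (A-λI) row 1 is [0, -3], so an eigenvector is (1, 0).
For λ=2: (A-λI) row 1 is [-1, -3], so an eigenvector is (3, -1).
General solution: c_1e^(t)(1,0) + c_2e^(2t)(3,-1).

u(t) = c_1e^(t) + 3c_2e^(2t), v(t) = -c_2e^(2t)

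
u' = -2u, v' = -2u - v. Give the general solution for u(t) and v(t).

Coefficient matrix A = [[-2, 0], [-2, -1]].
Characteristic polynomial det(A - λI) = λ^2 + 3λ + 2 = 0.
Eigenvalues λ = -2, -1.
For λ=-2: (A-λI) row 2 is [-2, 1], so an eigenvector is (-1, -2).
For λ=-1: (A-λI) row 1 is [-1, 0], so an eigenvector is (0, 1).
General solution: c_1e^(-2t)(-1,-2) + c_2e^(-t)(0,1).

u(t) = -c_1e^(-2t), v(t) = -2c_1e^(-2t) + c_2e^(-t)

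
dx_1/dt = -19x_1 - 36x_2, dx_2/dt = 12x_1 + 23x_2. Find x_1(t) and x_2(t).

Coefficient matrix A = [[-19, -36], [12, 23]].
Characteristic polynomial det(A - λI) = λ^2 - 4λ - 5 = 0.
Eigenvalues λ = -1, 5.
For λ=-1: (A-λI) row 1 is [-18, -36], so an eigenvector is (2, -1).
For λ=5: (A-λI) row 1 is [-24, -36], so an eigenvector is (3, -2).
General solution: C_1e^(-t)(2,-1) + C_2e^(5t)(3,-2).

x_1(t) = 2C_1e^(-t) + 3C_2e^(5t), x_2(t) = -C_1e^(-t) - 2C_2e^(5t)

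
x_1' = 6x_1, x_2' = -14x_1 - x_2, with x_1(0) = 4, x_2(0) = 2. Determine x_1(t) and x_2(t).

Coefficient matrix A = [[6, 0], [-14, -1]].
Characteristic polynomial det(A - λI) = λ^2 - 5λ - 6 = 0.
Eigenvalues λ = -1, 6.
For λ=-1: (A-λI) row 1 is [7, 0], so an eigenvector is (0, -1).
For λ=6: (A-λI) row 2 is [-14, -7], so an eigenvector is (1, -2).
General solution: K_1e^(-t)(0,-1) + K_2e^(6t)(1,-2).
Applying x_1(0)=4, x_2(0)=2 gives K_1=-10, K_2=4.

x_1(t) = 4e^(6t), x_2(t) = -8e^(6t) + 10e^(-t)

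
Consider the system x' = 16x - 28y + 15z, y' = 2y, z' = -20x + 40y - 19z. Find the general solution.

Coefficient matrix A = [[16, -28, 15], [0, 2, 0], [-20, 40, -19]].
det(A - λI) = 0 gives eigenvalues λ = 1, -4, 2.
For λ=1: eigenvector (1,0,-1).
For λ=-4: eigenvector (-3,0,4).
For λ=2: eigenvector (2,1,0).
General solution: C_1e^(t)(1,0,-1) + C_2e^(-4t)(-3,0,4) + C_3e^(2t)(2,1,0).

x(t) = C_1e^(t) - 3C_2e^(-4t) + 2C_3e^(2t), y(t) = C_3e^(2t), z(t) = -C_1e^(t) + 4C_2e^(-4t)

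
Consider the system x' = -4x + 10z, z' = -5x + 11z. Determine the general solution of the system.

x(t) = -2C_1e^(t) - C_2e^(6t), z(t) = -C_1e^(t) - C_2e^(6t)

Coefficient matrix A = [[-4, 10], [-5, 11]].
Characteristic polynomial det(A - λI) = λ^2 - 7λ + 6 = 0.
Eigenvalues λ = 1, 6.
For λ=1: (A-λI) row 1 is [-5, 10], so an eigenvector is (-2, -1).
For λ=6: (A-λI) row 1 is [-10, 10], so an eigenvector is (-1, -1).
General solution: C_1e^(t)(-2,-1) + C_2e^(6t)(-1,-1).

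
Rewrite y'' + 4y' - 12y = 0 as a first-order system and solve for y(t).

y(t) = K_1e^(2t) + K_2e^(-6t)

Let x_1 = y, x_2 = y'. Then x_1' = x_2 and x_2' = 12x_1 - 4x_2.
A = [[0,1],[12,-4]]; det(A-λI) = λ^2 + 4λ - 12.
Eigenvalues λ = 2, -6 with eigenvectors (1,2), (1,-6).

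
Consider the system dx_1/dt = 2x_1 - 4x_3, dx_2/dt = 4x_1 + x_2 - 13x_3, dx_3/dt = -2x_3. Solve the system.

x_1(t) = C_1e^(2t) + C_3e^(-2t), x_2(t) = 4C_1e^(2t) + C_2e^(t) + 3C_3e^(-2t), x_3(t) = C_3e^(-2t)

Coefficient matrix A = [[2, 0, -4], [4, 1, -13], [0, 0, -2]].
det(A - λI) = 0 gives eigenvalues λ = 2, 1, -2.
For λ=2: eigenvector (1,4,0).
For λ=1: eigenvector (0,1,0).
For λ=-2: eigenvector (1,3,1).
General solution: C_1e^(2t)(1,4,0) + C_2e^(t)(0,1,0) + C_3e^(-2t)(1,3,1).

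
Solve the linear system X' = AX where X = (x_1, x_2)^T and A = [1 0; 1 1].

Coefficient matrix A = [[1, 0], [1, 1]].
Characteristic polynomial det(A - λI) = λ^2 - 2λ + 1 = 0.
Single eigenvalue λ = 1 with algebraic multiplicity 2.
Eigenvector v = (0,1); generalized eigenvector w with (A-λI)w=v is (1,-3).
General solution: e^(t)[K_1·v + K_2·(t·v + w)].

x_1(t) = K_2e^(t), x_2(t) = K_1e^(t) + K_2te^(t) - 3K_2e^(t)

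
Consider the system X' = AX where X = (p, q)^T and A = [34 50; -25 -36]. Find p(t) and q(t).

p(t) = 3c_1e^(-t)sin(5t) - c_1e^(-t)cos(5t) - c_2e^(-t)sin(5t) - 3c_2e^(-t)cos(5t), q(t) = -2c_1e^(-t)sin(5t) + c_1e^(-t)cos(5t) + c_2e^(-t)sin(5t) + 2c_2e^(-t)cos(5t)

Coefficient matrix A = [[34, 50], [-25, -36]].
Characteristic polynomial det(A - λI) = λ^2 + 2λ + 26 = 0.
Eigenvalues λ = -1 ± 5i (complex conjugate pair).
For λ=-1+5i: an eigenvector is (-1,1) - i(3,-2) = (-1 - 3i, 1 + 2i).
A real fundamental pair from Re and Im of e^((-1+5i)t)v: X_1 = e^(-t)(cos(5t)·(-1,1) + sin(5t)·(3,-2)), X_2 = e^(-t)(sin(5t)·(-1,1) - cos(5t)·(3,-2)).
General solution: c_1X_1 + c_2X_2.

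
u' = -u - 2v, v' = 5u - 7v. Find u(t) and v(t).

Coefficient matrix A = [[-1, -2], [5, -7]].
Characteristic polynomial det(A - λI) = λ^2 + 8λ + 17 = 0.
Eigenvalues λ = -4 ± i (complex conjugate pair).
For λ=-4+i: an eigenvector is (-1,-1) - i(-1,-2) = (-1 + i, -1 + 2i).
A real fundamental pair from Re and Im of e^((-4+i)t)v: X_1 = e^(-4t)(cos(t)·(-1,-1) + sin(t)·(-1,-2)), X_2 = e^(-4t)(sin(t)·(-1,-1) - cos(t)·(-1,-2)).
General solution: c_1X_1 + c_2X_2.

u(t) = -c_1e^(-4t)sin(t) - c_1e^(-4t)cos(t) - c_2e^(-4t)sin(t) + c_2e^(-4t)cos(t), v(t) = -2c_1e^(-4t)sin(t) - c_1e^(-4t)cos(t) - c_2e^(-4t)sin(t) + 2c_2e^(-4t)cos(t)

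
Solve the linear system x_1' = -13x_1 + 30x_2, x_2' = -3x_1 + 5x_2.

Coefficient matrix A = [[-13, 30], [-3, 5]].
Characteristic polynomial det(A - λI) = λ^2 + 8λ + 25 = 0.
Eigenvalues λ = -4 ± 3i (complex conjugate pair).
For λ=-4+3i: an eigenvector is (-1,0) - i(3,1) = (-1 - 3i, 0 - i).
A real fundamental pair from Re and Im of e^((-4+3i)t)v: X_1 = e^(-4t)(cos(3t)·(-1,0) + sin(3t)·(3,1)), X_2 = e^(-4t)(sin(3t)·(-1,0) - cos(3t)·(3,1)).
General solution: C_1X_1 + C_2X_2.

x_1(t) = 3C_1e^(-4t)sin(3t) - C_1e^(-4t)cos(3t) - C_2e^(-4t)sin(3t) - 3C_2e^(-4t)cos(3t), x_2(t) = C_1e^(-4t)sin(3t) - C_2e^(-4t)cos(3t)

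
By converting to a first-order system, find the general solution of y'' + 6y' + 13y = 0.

Let x_1 = y, x_2 = y'. Then x_1' = x_2 and x_2' = -13x_1 - 6x_2.
A = [[0,1],[-13,-6]]; det(A-λI) = λ^2 + 6λ + 13.
Eigenvalues λ = -3 ± 2i.

y(t) = K_1e^(-3t)cos(2t) + K_2e^(-3t)sin(2t)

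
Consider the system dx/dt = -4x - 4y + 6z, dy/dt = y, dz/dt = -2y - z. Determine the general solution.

x(t) = -2K_1e^(t) + K_2e^(-4t) + 2K_3e^(-t), y(t) = K_1e^(t), z(t) = -K_1e^(t) + K_3e^(-t)

Coefficient matrix A = [[-4, -4, 6], [0, 1, 0], [0, -2, -1]].
det(A - λI) = 0 gives eigenvalues λ = 1, -4, -1.
For λ=1: eigenvector (-2,1,-1).
For λ=-4: eigenvector (1,0,0).
For λ=-1: eigenvector (2,0,1).
General solution: K_1e^(t)(-2,1,-1) + K_2e^(-4t)(1,0,0) + K_3e^(-t)(2,0,1).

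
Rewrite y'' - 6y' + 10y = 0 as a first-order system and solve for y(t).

Let x_1 = y, x_2 = y'. Then x_1' = x_2 and x_2' = -10x_1 + 6x_2.
A = [[0,1],[-10,6]]; det(A-λI) = λ^2 - 6λ + 10.
Eigenvalues λ = 3 ± i.

y(t) = C_1e^(3t)cos(t) + C_2e^(3t)sin(t)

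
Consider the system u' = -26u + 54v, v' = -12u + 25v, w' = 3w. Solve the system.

Coefficient matrix A = [[-26, 54, 0], [-12, 25, 0], [0, 0, 3]].
det(A - λI) = 0 gives eigenvalues λ = -2, 3, 1.
For λ=-2: eigenvector (9,4,0).
For λ=3: eigenvector (0,0,1).
For λ=1: eigenvector (2,1,0).
General solution: C_1e^(-2t)(9,4,0) + C_2e^(3t)(0,0,1) + C_3e^(t)(2,1,0).

u(t) = 9C_1e^(-2t) + 2C_3e^(t), v(t) = 4C_1e^(-2t) + C_3e^(t), w(t) = C_2e^(3t)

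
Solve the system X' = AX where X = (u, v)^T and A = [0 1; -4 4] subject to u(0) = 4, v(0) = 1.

u(t) = -7te^(2t) + 4e^(2t), v(t) = -14te^(2t) + e^(2t)

Coefficient matrix A = [[0, 1], [-4, 4]].
Characteristic polynomial det(A - λI) = λ^2 - 4λ + 4 = 0.
Single eigenvalue λ = 2 with algebraic multiplicity 2.
Eigenvector v = (1,2); generalized eigenvector w with (A-λI)w=v is (-1,-1).
General solution: e^(2t)[c_1·v + c_2·(t·v + w)].
Applying u(0)=4, v(0)=1 gives c_1=-3, c_2=-7.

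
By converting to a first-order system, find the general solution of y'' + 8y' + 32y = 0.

y(t) = K_1e^(-4t)cos(4t) + K_2e^(-4t)sin(4t)

Let x_1 = y, x_2 = y'. Then x_1' = x_2 and x_2' = -32x_1 - 8x_2.
A = [[0,1],[-32,-8]]; det(A-λI) = λ^2 + 8λ + 32.
Eigenvalues λ = -4 ± 4i.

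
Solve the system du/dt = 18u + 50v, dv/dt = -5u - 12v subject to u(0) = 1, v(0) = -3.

Coefficient matrix A = [[18, 50], [-5, -12]].
Characteristic polynomial det(A - λI) = λ^2 - 6λ + 34 = 0.
Eigenvalues λ = 3 ± 5i (complex conjugate pair).
For λ=3+5i: an eigenvector is (3,-1) - i(-1,0) = (3 + i, -1).
A real fundamental pair from Re and Im of e^((3+5i)t)v: X_1 = e^(3t)(cos(5t)·(3,-1) + sin(5t)·(-1,0)), X_2 = e^(3t)(sin(5t)·(3,-1) - cos(5t)·(-1,0)).
General solution: c_1X_1 + c_2X_2.
Applying u(0)=1, v(0)=-3 gives c_1=3, c_2=-8.

u(t) = -27e^(3t)sin(5t) + e^(3t)cos(5t), v(t) = 8e^(3t)sin(5t) - 3e^(3t)cos(5t)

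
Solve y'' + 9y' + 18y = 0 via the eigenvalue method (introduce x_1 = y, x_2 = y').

Let x_1 = y, x_2 = y'. Then x_1' = x_2 and x_2' = -18x_1 - 9x_2.
A = [[0,1],[-18,-9]]; det(A-λI) = λ^2 + 9λ + 18.
Eigenvalues λ = -6, -3 with eigenvectors (1,-6), (1,-3).

y(t) = C_1e^(-6t) + C_2e^(-3t)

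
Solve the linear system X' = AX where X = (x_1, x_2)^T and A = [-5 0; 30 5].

x_1(t) = -c_1e^(-5t), x_2(t) = 3c_1e^(-5t) - c_2e^(5t)

Coefficient matrix A = [[-5, 0], [30, 5]].
Characteristic polynomial det(A - λI) = λ^2 - 25 = 0.
Eigenvalues λ = -5, 5.
For λ=-5: (A-λI) row 2 is [30, 10], so an eigenvector is (-1, 3).
For λ=5: (A-λI) row 1 is [-10, 0], so an eigenvector is (0, -1).
General solution: c_1e^(-5t)(-1,3) + c_2e^(5t)(0,-1).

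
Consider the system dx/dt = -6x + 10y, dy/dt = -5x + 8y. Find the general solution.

x(t) = K_1e^(t)sin(t) - 3K_1e^(t)cos(t) - 3K_2e^(t)sin(t) - K_2e^(t)cos(t), y(t) = K_1e^(t)sin(t) - 2K_1e^(t)cos(t) - 2K_2e^(t)sin(t) - K_2e^(t)cos(t)

Coefficient matrix A = [[-6, 10], [-5, 8]].
Characteristic polynomial det(A - λI) = λ^2 - 2λ + 2 = 0.
Eigenvalues λ = 1 ± i (complex conjugate pair).
For λ=1+i: an eigenvector is (-3,-2) - i(1,1) = (-3 - i, -2 - i).
A real fundamental pair from Re and Im of e^((1+i)t)v: X_1 = e^(t)(cos(t)·(-3,-2) + sin(t)·(1,1)), X_2 = e^(t)(sin(t)·(-3,-2) - cos(t)·(1,1)).
General solution: K_1X_1 + K_2X_2.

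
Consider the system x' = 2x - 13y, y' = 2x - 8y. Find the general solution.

Coefficient matrix A = [[2, -13], [2, -8]].
Characteristic polynomial det(A - λI) = λ^2 + 6λ + 10 = 0.
Eigenvalues λ = -3 ± i (complex conjugate pair).
For λ=-3+i: an eigenvector is (-2,-1) - i(3,1) = (-2 - 3i, -1 - i).
A real fundamental pair from Re and Im of e^((-3+i)t)v: X_1 = e^(-3t)(cos(t)·(-2,-1) + sin(t)·(3,1)), X_2 = e^(-3t)(sin(t)·(-2,-1) - cos(t)·(3,1)).
General solution: C_1X_1 + C_2X_2.

x(t) = 3C_1e^(-3t)sin(t) - 2C_1e^(-3t)cos(t) - 2C_2e^(-3t)sin(t) - 3C_2e^(-3t)cos(t), y(t) = C_1e^(-3t)sin(t) - C_1e^(-3t)cos(t) - C_2e^(-3t)sin(t) - C_2e^(-3t)cos(t)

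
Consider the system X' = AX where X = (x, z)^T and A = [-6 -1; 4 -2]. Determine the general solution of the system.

Coefficient matrix A = [[-6, -1], [4, -2]].
Characteristic polynomial det(A - λI) = λ^2 + 8λ + 16 = 0.
Single eigenvalue λ = -4 with algebraic multiplicity 2.
Eigenvector v = (1,-2); generalized eigenvector w with (A-λI)w=v is (-1,1).
General solution: e^(-4t)[K_1·v + K_2·(t·v + w)].

x(t) = K_1e^(-4t) + K_2te^(-4t) - K_2e^(-4t), z(t) = -2K_1e^(-4t) - 2K_2te^(-4t) + K_2e^(-4t)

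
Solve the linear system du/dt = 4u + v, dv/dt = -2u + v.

Coefficient matrix A = [[4, 1], [-2, 1]].
Characteristic polynomial det(A - λI) = λ^2 - 5λ + 6 = 0.
Eigenvalues λ = 2, 3.
For λ=2: (A-λI) row 1 is [2, 1], so an eigenvector is (1, -2).
For λ=3: (A-λI) row 1 is [1, 1], so an eigenvector is (-1, 1).
General solution: K_1e^(2t)(1,-2) + K_2e^(3t)(-1,1).

u(t) = K_1e^(2t) - K_2e^(3t), v(t) = -2K_1e^(2t) + K_2e^(3t)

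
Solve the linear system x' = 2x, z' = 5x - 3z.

x(t) = -K_1e^(2t), z(t) = -K_1e^(2t) + K_2e^(-3t)

Coefficient matrix A = [[2, 0], [5, -3]].
Characteristic polynomial det(A - λI) = λ^2 + λ - 6 = 0.
Eigenvalues λ = 2, -3.
For λ=2: (A-λI) row 2 is [5, -5], so an eigenvector is (-1, -1).
For λ=-3: (A-λI) row 1 is [5, 0], so an eigenvector is (0, 1).
General solution: K_1e^(2t)(-1,-1) + K_2e^(-3t)(0,1).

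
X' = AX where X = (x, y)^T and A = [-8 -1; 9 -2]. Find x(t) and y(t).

Coefficient matrix A = [[-8, -1], [9, -2]].
Characteristic polynomial det(A - λI) = λ^2 + 10λ + 25 = 0.
Single eigenvalue λ = -5 with algebraic multiplicity 2.
Eigenvector v = (1,-3); generalized eigenvector w with (A-λI)w=v is (0,-1).
General solution: e^(-5t)[C_1·v + C_2·(t·v + w)].

x(t) = C_1e^(-5t) + C_2te^(-5t), y(t) = -3C_1e^(-5t) - 3C_2te^(-5t) - C_2e^(-5t)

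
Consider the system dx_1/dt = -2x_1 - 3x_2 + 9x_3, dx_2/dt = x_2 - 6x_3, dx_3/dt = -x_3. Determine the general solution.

x_1(t) = c_1e^(-2t) - c_2e^(t), x_2(t) = c_2e^(t) + 3c_3e^(-t), x_3(t) = c_3e^(-t)

Coefficient matrix A = [[-2, -3, 9], [0, 1, -6], [0, 0, -1]].
det(A - λI) = 0 gives eigenvalues λ = -2, 1, -1.
For λ=-2: eigenvector (1,0,0).
For λ=1: eigenvector (-1,1,0).
For λ=-1: eigenvector (0,3,1).
General solution: c_1e^(-2t)(1,0,0) + c_2e^(t)(-1,1,0) + c_3e^(-t)(0,3,1).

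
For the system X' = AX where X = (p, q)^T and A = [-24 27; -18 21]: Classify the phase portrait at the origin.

saddle

A = [[-24,27],[-18,21]]; det(A-λI) = λ^2 + 3λ - 18.
λ = -6, 3: opposite signs.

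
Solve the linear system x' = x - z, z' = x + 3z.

Coefficient matrix A = [[1, -1], [1, 3]].
Characteristic polynomial det(A - λI) = λ^2 - 4λ + 4 = 0.
Single eigenvalue λ = 2 with algebraic multiplicity 2.
Eigenvector v = (-1,1); generalized eigenvector w with (A-λI)w=v is (2,-1).
General solution: e^(2t)[K_1·v + K_2·(t·v + w)].

x(t) = -K_1e^(2t) - K_2te^(2t) + 2K_2e^(2t), z(t) = K_1e^(2t) + K_2te^(2t) - K_2e^(2t)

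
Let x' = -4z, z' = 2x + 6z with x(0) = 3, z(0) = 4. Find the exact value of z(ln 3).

828

A = [[0,-4],[2,6]]; eigenvalues λ = 2, 4.
Eigenvectors: (2,-1) for λ=2, (-1,1) for λ=4.
From the initial condition, c_1 = 7, c_2 = 11.
z(ln 3) = (7)(3^2)(-1) + (11)(3^4)(1) = 828.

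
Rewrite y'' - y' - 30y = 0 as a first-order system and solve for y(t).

y(t) = C_1e^(6t) + C_2e^(-5t)

Let x_1 = y, x_2 = y'. Then x_1' = x_2 and x_2' = 30x_1 + x_2.
A = [[0,1],[30,1]]; det(A-λI) = λ^2 - λ - 30.
Eigenvalues λ = 6, -5 with eigenvectors (1,6), (1,-5).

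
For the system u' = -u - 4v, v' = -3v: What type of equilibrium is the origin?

A = [[-1,-4],[0,-3]]; det(A-λI) = λ^2 + 4λ + 3.
λ = -1, -3: both negative.

stable node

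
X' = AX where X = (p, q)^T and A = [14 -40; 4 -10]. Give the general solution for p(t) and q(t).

Coefficient matrix A = [[14, -40], [4, -10]].
Characteristic polynomial det(A - λI) = λ^2 - 4λ + 20 = 0.
Eigenvalues λ = 2 ± 4i (complex conjugate pair).
For λ=2+4i: an eigenvector is (3,1) - i(-1,0) = (3 + i, 1).
A real fundamental pair from Re and Im of e^((2+4i)t)v: X_1 = e^(2t)(cos(4t)·(3,1) + sin(4t)·(-1,0)), X_2 = e^(2t)(sin(4t)·(3,1) - cos(4t)·(-1,0)).
General solution: c_1X_1 + c_2X_2.

p(t) = -c_1e^(2t)sin(4t) + 3c_1e^(2t)cos(4t) + 3c_2e^(2t)sin(4t) + c_2e^(2t)cos(4t), q(t) = c_1e^(2t)cos(4t) + c_2e^(2t)sin(4t)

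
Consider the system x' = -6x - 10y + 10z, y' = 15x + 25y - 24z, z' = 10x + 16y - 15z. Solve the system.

Coefficient matrix A = [[-6, -10, 10], [15, 25, -24], [10, 16, -15]].
det(A - λI) = 0 gives eigenvalues λ = 4, -1, 1.
For λ=4: eigenvector (-1,3,2).
For λ=-1: eigenvector (-2,3,2).
For λ=1: eigenvector (0,1,1).
General solution: K_1e^(4t)(-1,3,2) + K_2e^(-t)(-2,3,2) + K_3e^(t)(0,1,1).

x(t) = -K_1e^(4t) - 2K_2e^(-t), y(t) = 3K_1e^(4t) + 3K_2e^(-t) + K_3e^(t), z(t) = 2K_1e^(4t) + 2K_2e^(-t) + K_3e^(t)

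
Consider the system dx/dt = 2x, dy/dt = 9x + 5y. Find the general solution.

x(t) = -C_2e^(2t), y(t) = -C_1e^(5t) + 3C_2e^(2t)

Coefficient matrix A = [[2, 0], [9, 5]].
Characteristic polynomial det(A - λI) = λ^2 - 7λ + 10 = 0.
Eigenvalues λ = 5, 2.
For λ=5: (A-λI) row 1 is [-3, 0], so an eigenvector is (0, -1).
For λ=2: (A-λI) row 2 is [9, 3], so an eigenvector is (-1, 3).
General solution: C_1e^(5t)(0,-1) + C_2e^(2t)(-1,3).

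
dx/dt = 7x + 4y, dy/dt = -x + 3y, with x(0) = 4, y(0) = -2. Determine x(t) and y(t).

Coefficient matrix A = [[7, 4], [-1, 3]].
Characteristic polynomial det(A - λI) = λ^2 - 10λ + 25 = 0.
Single eigenvalue λ = 5 with algebraic multiplicity 2.
Eigenvector v = (2,-1); generalized eigenvector w with (A-λI)w=v is (1,0).
General solution: e^(5t)[c_1·v + c_2·(t·v + w)].
Applying x(0)=4, y(0)=-2 gives c_1=2, c_2=0.

x(t) = 4e^(5t), y(t) = -2e^(5t)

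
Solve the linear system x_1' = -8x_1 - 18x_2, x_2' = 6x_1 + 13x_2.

x_1(t) = -3K_1e^(4t) - 2K_2e^(t), x_2(t) = 2K_1e^(4t) + K_2e^(t)

Coefficient matrix A = [[-8, -18], [6, 13]].
Characteristic polynomial det(A - λI) = λ^2 - 5λ + 4 = 0.
Eigenvalues λ = 4, 1.
For λ=4: (A-λI) row 1 is [-12, -18], so an eigenvector is (-3, 2).
For λ=1: (A-λI) row 1 is [-9, -18], so an eigenvector is (-2, 1).
General solution: K_1e^(4t)(-3,2) + K_2e^(t)(-2,1).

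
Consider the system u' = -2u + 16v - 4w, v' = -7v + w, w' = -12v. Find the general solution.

u(t) = -2C_1e^(-4t) + C_2e^(-2t), v(t) = C_1e^(-4t) + C_3e^(-3t), w(t) = 3C_1e^(-4t) + 4C_3e^(-3t)

Coefficient matrix A = [[-2, 16, -4], [0, -7, 1], [0, -12, 0]].
det(A - λI) = 0 gives eigenvalues λ = -4, -2, -3.
For λ=-4: eigenvector (-2,1,3).
For λ=-2: eigenvector (1,0,0).
For λ=-3: eigenvector (0,1,4).
General solution: C_1e^(-4t)(-2,1,3) + C_2e^(-2t)(1,0,0) + C_3e^(-3t)(0,1,4).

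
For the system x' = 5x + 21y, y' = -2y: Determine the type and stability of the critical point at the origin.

A = [[5,21],[0,-2]]; det(A-λI) = λ^2 - 3λ - 10.
λ = 5, -2: opposite signs.

saddle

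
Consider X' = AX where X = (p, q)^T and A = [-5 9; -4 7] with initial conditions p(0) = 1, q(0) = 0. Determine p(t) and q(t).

Coefficient matrix A = [[-5, 9], [-4, 7]].
Characteristic polynomial det(A - λI) = λ^2 - 2λ + 1 = 0.
Single eigenvalue λ = 1 with algebraic multiplicity 2.
Eigenvector v = (-3,-2); generalized eigenvector w with (A-λI)w=v is (2,1).
General solution: e^(t)[K_1·v + K_2·(t·v + w)].
Applying p(0)=1, q(0)=0 gives K_1=1, K_2=2.

p(t) = -6te^(t) + e^(t), q(t) = -4te^(t)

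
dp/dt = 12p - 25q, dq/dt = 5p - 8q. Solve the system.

p(t) = -C_1e^(2t)sin(5t) + 2C_1e^(2t)cos(5t) + 2C_2e^(2t)sin(5t) + C_2e^(2t)cos(5t), q(t) = C_1e^(2t)cos(5t) + C_2e^(2t)sin(5t)

Coefficient matrix A = [[12, -25], [5, -8]].
Characteristic polynomial det(A - λI) = λ^2 - 4λ + 29 = 0.
Eigenvalues λ = 2 ± 5i (complex conjugate pair).
For λ=2+5i: an eigenvector is (2,1) - i(-1,0) = (2 + i, 1).
A real fundamental pair from Re and Im of e^((2+5i)t)v: X_1 = e^(2t)(cos(5t)·(2,1) + sin(5t)·(-1,0)), X_2 = e^(2t)(sin(5t)·(2,1) - cos(5t)·(-1,0)).
General solution: C_1X_1 + C_2X_2.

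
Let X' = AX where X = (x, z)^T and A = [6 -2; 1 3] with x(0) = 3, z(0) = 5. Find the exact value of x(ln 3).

A = [[6,-2],[1,3]]; eigenvalues λ = 5, 4.
Eigenvectors: (2,1) for λ=5, (-1,-1) for λ=4.
From the initial condition, c_1 = -2, c_2 = -7.
x(ln 3) = (-2)(3^5)(2) + (-7)(3^4)(-1) = -405.

-405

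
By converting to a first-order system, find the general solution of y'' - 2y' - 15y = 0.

y(t) = K_1e^(5t) + K_2e^(-3t)

Let x_1 = y, x_2 = y'. Then x_1' = x_2 and x_2' = 15x_1 + 2x_2.
A = [[0,1],[15,2]]; det(A-λI) = λ^2 - 2λ - 15.
Eigenvalues λ = 5, -3 with eigenvectors (1,5), (1,-3).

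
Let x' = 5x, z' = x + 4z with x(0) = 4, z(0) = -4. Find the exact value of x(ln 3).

A = [[5,0],[1,4]]; eigenvalues λ = 4, 5.
Eigenvectors: (0,1) for λ=4, (-1,-1) for λ=5.
From the initial condition, c_1 = -8, c_2 = -4.
x(ln 3) = (-8)(3^4)(0) + (-4)(3^5)(-1) = 972.

972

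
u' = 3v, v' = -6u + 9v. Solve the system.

u(t) = -K_1e^(3t) + K_2e^(6t), v(t) = -K_1e^(3t) + 2K_2e^(6t)

Coefficient matrix A = [[0, 3], [-6, 9]].
Characteristic polynomial det(A - λI) = λ^2 - 9λ + 18 = 0.
Eigenvalues λ = 3, 6.
For λ=3: (A-λI) row 1 is [-3, 3], so an eigenvector is (-1, -1).
For λ=6: (A-λI) row 1 is [-6, 3], so an eigenvector is (1, 2).
General solution: K_1e^(3t)(-1,-1) + K_2e^(6t)(1,2).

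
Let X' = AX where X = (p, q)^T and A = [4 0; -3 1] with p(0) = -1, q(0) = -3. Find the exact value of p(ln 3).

-81

A = [[4,0],[-3,1]]; eigenvalues λ = 4, 1.
Eigenvectors: (1,-1) for λ=4, (0,-1) for λ=1.
From the initial condition, c_1 = -1, c_2 = 4.
p(ln 3) = (-1)(3^4)(1) + (4)(3^1)(0) = -81.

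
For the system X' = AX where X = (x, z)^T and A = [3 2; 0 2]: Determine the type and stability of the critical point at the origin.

A = [[3,2],[0,2]]; det(A-λI) = λ^2 - 5λ + 6.
λ = 3, 2: both positive.

unstable node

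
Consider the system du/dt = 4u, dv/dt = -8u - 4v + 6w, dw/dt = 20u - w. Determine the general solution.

Coefficient matrix A = [[4, 0, 0], [-8, -4, 6], [20, 0, -1]].
det(A - λI) = 0 gives eigenvalues λ = 4, -4, -1.
For λ=4: eigenvector (1,2,4).
For λ=-4: eigenvector (0,1,0).
For λ=-1: eigenvector (0,2,1).
General solution: C_1e^(4t)(1,2,4) + C_2e^(-4t)(0,1,0) + C_3e^(-t)(0,2,1).

u(t) = C_1e^(4t), v(t) = 2C_1e^(4t) + C_2e^(-4t) + 2C_3e^(-t), w(t) = 4C_1e^(4t) + C_3e^(-t)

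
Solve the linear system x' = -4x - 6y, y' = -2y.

Coefficient matrix A = [[-4, -6], [0, -2]].
Characteristic polynomial det(A - λI) = λ^2 + 6λ + 8 = 0.
Eigenvalues λ = -4, -2.
For λ=-4: (A-λI) row 1 is [0, -6], so an eigenvector is (-1, 0).
For λ=-2: (A-λI) row 1 is [-2, -6], so an eigenvector is (3, -1).
General solution: c_1e^(-4t)(-1,0) + c_2e^(-2t)(3,-1).

x(t) = -c_1e^(-4t) + 3c_2e^(-2t), y(t) = -c_2e^(-2t)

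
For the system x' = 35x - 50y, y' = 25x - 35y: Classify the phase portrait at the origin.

center

A = [[35,-50],[25,-35]]; det(A-λI) = λ^2 + 25.
λ = 0 ± 5i: zero real part.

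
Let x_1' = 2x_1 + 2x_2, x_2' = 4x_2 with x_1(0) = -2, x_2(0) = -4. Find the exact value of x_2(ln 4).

-1024

A = [[2,2],[0,4]]; eigenvalues λ = 4, 2.
Eigenvectors: (-1,-1) for λ=4, (1,0) for λ=2.
From the initial condition, c_1 = 4, c_2 = 2.
x_2(ln 4) = (4)(4^4)(-1) + (2)(4^2)(0) = -1024.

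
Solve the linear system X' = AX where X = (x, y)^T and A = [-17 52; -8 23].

Coefficient matrix A = [[-17, 52], [-8, 23]].
Characteristic polynomial det(A - λI) = λ^2 - 6λ + 25 = 0.
Eigenvalues λ = 3 ± 4i (complex conjugate pair).
For λ=3+4i: an eigenvector is (-3,-1) - i(2,1) = (-3 - 2i, -1 - i).
A real fundamental pair from Re and Im of e^((3+4i)t)v: X_1 = e^(3t)(cos(4t)·(-3,-1) + sin(4t)·(2,1)), X_2 = e^(3t)(sin(4t)·(-3,-1) - cos(4t)·(2,1)).
General solution: c_1X_1 + c_2X_2.

x(t) = 2c_1e^(3t)sin(4t) - 3c_1e^(3t)cos(4t) - 3c_2e^(3t)sin(4t) - 2c_2e^(3t)cos(4t), y(t) = c_1e^(3t)sin(4t) - c_1e^(3t)cos(4t) - c_2e^(3t)sin(4t) - c_2e^(3t)cos(4t)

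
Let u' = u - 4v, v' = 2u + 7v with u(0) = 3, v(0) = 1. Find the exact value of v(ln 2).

128

A = [[1,-4],[2,7]]; eigenvalues λ = 5, 3.
Eigenvectors: (-1,1) for λ=5, (-2,1) for λ=3.
From the initial condition, c_1 = 5, c_2 = -4.
v(ln 2) = (5)(2^5)(1) + (-4)(2^3)(1) = 128.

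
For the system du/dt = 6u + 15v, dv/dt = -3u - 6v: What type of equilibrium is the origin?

A = [[6,15],[-3,-6]]; det(A-λI) = λ^2 + 9.
λ = 0 ± 3i: zero real part.

center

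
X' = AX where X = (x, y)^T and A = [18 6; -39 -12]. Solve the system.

Coefficient matrix A = [[18, 6], [-39, -12]].
Characteristic polynomial det(A - λI) = λ^2 - 6λ + 18 = 0.
Eigenvalues λ = 3 ± 3i (complex conjugate pair).
For λ=3+3i: an eigenvector is (1,-2) - i(1,-3) = (1 - i, -2 + 3i).
A real fundamental pair from Re and Im of e^((3+3i)t)v: X_1 = e^(3t)(cos(3t)·(1,-2) + sin(3t)·(1,-3)), X_2 = e^(3t)(sin(3t)·(1,-2) - cos(3t)·(1,-3)).
General solution: K_1X_1 + K_2X_2.

x(t) = K_1e^(3t)sin(3t) + K_1e^(3t)cos(3t) + K_2e^(3t)sin(3t) - K_2e^(3t)cos(3t), y(t) = -3K_1e^(3t)sin(3t) - 2K_1e^(3t)cos(3t) - 2K_2e^(3t)sin(3t) + 3K_2e^(3t)cos(3t)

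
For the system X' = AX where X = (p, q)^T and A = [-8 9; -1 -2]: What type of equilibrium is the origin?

A = [[-8,9],[-1,-2]]; det(A-λI) = λ^2 + 10λ + 25.
repeated λ = -5 with a single eigenvector.

stable improper node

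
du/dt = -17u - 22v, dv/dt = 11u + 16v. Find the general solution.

Coefficient matrix A = [[-17, -22], [11, 16]].
Characteristic polynomial det(A - λI) = λ^2 + λ - 30 = 0.
Eigenvalues λ = 5, -6.
For λ=5: (A-λI) row 1 is [-22, -22], so an eigenvector is (1, -1).
For λ=-6: (A-λI) row 1 is [-11, -22], so an eigenvector is (-2, 1).
General solution: c_1e^(5t)(1,-1) + c_2e^(-6t)(-2,1).

u(t) = c_1e^(5t) - 2c_2e^(-6t), v(t) = -c_1e^(5t) + c_2e^(-6t)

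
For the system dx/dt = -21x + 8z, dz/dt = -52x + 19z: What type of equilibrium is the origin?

A = [[-21,8],[-52,19]]; det(A-λI) = λ^2 + 2λ + 17.
λ = -1 ± 4i: negative real part.

stable spiral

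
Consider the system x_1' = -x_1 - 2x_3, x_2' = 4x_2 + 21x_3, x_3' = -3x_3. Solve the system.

Coefficient matrix A = [[-1, 0, -2], [0, 4, 21], [0, 0, -3]].
det(A - λI) = 0 gives eigenvalues λ = -1, 4, -3.
For λ=-1: eigenvector (1,0,0).
For λ=4: eigenvector (0,1,0).
For λ=-3: eigenvector (1,-3,1).
General solution: C_1e^(-t)(1,0,0) + C_2e^(4t)(0,1,0) + C_3e^(-3t)(1,-3,1).

x_1(t) = C_1e^(-t) + C_3e^(-3t), x_2(t) = C_2e^(4t) - 3C_3e^(-3t), x_3(t) = C_3e^(-3t)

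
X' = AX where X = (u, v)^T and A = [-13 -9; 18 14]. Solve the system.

u(t) = -C_1e^(5t) + C_2e^(-4t), v(t) = 2C_1e^(5t) - C_2e^(-4t)

Coefficient matrix A = [[-13, -9], [18, 14]].
Characteristic polynomial det(A - λI) = λ^2 - λ - 20 = 0.
Eigenvalues λ = 5, -4.
For λ=5: (A-λI) row 1 is [-18, -9], so an eigenvector is (-1, 2).
For λ=-4: (A-λI) row 1 is [-9, -9], so an eigenvector is (1, -1).
General solution: C_1e^(5t)(-1,2) + C_2e^(-4t)(1,-1).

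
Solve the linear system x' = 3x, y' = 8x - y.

Coefficient matrix A = [[3, 0], [8, -1]].
Characteristic polynomial det(A - λI) = λ^2 - 2λ - 3 = 0.
Eigenvalues λ = 3, -1.
For λ=3: (A-λI) row 2 is [8, -4], so an eigenvector is (-1, -2).
For λ=-1: (A-λI) row 1 is [4, 0], so an eigenvector is (0, 1).
General solution: C_1e^(3t)(-1,-2) + C_2e^(-t)(0,1).

x(t) = -C_1e^(3t), y(t) = -2C_1e^(3t) + C_2e^(-t)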